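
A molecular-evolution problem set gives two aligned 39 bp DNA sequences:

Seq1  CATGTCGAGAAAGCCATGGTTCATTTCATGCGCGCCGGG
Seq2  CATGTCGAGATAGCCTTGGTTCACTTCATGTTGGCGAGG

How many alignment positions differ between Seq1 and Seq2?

8

Differing sites — 11:A/T; 16:A/T; 24:T/C; 31:C/T; 32:G/T; 33:C/G; 36:C/G; 37:G/A.
That gives 8 mismatches out of 39 aligned sites, so the Hamming distance is 8.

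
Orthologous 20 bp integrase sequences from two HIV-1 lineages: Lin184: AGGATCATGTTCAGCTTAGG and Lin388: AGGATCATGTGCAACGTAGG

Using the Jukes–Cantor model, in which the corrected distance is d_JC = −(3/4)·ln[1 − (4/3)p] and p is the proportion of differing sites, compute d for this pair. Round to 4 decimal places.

Mismatches occur at site 11 (T/G), site 14 (G/A), site 16 (T/G).
p = 3/20 = 0.150000.
d = −0.75 · ln(1 − (4/3)·0.150000) = −0.75 · ln(0.800000) = −0.75 · (-0.223144) = 0.1674.

0.1674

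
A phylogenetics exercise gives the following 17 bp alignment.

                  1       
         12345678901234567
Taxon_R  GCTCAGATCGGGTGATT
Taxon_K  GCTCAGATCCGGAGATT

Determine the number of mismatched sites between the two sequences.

The sequences differ at positions 10 (G/C), 13 (T/A).
That gives 2 mismatches out of 17 aligned sites, so the Hamming distance is 2.

2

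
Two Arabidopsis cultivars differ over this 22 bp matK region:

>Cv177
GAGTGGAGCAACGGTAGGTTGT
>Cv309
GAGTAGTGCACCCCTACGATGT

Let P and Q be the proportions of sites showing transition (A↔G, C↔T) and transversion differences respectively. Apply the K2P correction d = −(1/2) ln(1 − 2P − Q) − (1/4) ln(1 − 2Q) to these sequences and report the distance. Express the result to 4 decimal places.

Differing sites — 5:G/A (Ti); 7:A/T (Tv); 11:A/C (Tv); 13:G/C (Tv); 14:G/C (Tv); 17:G/C (Tv); 19:T/A (Tv).
Of the 7 differences, 1 transition and 6 transversions over 22 sites: P = 1/22 = 0.045455, Q = 6/22 = 0.272727.
d = −0.5·ln(0.636363) − 0.25·ln(0.454546) = −0.5·(-0.451986) − 0.25·(-0.788456) = 0.4231.

0.4231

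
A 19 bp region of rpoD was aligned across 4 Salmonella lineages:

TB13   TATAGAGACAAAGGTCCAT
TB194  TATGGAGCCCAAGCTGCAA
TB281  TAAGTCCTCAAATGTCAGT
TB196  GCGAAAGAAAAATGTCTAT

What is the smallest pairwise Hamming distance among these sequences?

Pairwise Hamming distances:
  TB13 vs TB194: 6
  TB13 vs TB281: 9
  TB13 vs TB196: 7
  TB194 vs TB281: 12
  TB194 vs TB196: 13
  TB281 vs TB196: 11
The smallest is 6, between TB13 and TB194.

6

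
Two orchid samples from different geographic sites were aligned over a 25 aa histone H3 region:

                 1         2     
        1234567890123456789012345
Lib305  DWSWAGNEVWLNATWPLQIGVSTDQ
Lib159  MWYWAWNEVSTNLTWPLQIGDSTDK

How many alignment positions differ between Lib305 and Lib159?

8

Mismatches occur at site 1 (D↔M), site 3 (S↔Y), site 6 (G↔W), site 10 (W↔S), site 11 (L↔T), site 13 (A↔L), site 21 (V↔D), site 25 (Q↔K).
That gives 8 mismatches out of 25 aligned sites, so the Hamming distance is 8.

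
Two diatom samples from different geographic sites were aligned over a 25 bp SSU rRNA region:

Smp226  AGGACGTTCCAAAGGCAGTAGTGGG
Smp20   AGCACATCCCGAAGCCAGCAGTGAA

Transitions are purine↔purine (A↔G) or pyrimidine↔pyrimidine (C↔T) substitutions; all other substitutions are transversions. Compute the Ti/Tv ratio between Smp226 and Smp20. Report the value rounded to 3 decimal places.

Differing sites — 3:G/C (Tv); 6:G/A (Ti); 8:T/C (Ti); 11:A/G (Ti); 15:G/C (Tv); 19:T/C (Ti); 24:G/A (Ti); 25:G/A (Ti).
Of the 8 differences, 6 transitions and 2 transversions, so Ti/Tv = 6/2 = 3.000.

3.000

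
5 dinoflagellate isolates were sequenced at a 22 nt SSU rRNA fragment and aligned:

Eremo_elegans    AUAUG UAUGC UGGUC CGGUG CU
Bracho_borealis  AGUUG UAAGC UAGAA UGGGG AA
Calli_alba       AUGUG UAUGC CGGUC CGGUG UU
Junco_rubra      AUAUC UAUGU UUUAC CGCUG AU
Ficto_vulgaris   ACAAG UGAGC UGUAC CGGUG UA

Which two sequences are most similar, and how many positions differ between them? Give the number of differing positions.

3

Pairwise Hamming distances:
  Eremo_elegans vs Bracho_borealis: 10
  Eremo_elegans vs Calli_alba: 3
  Eremo_elegans vs Junco_rubra: 7
  Eremo_elegans vs Ficto_vulgaris: 8
  Bracho_borealis vs Calli_alba: 11
  Bracho_borealis vs Junco_rubra: 12
  Bracho_borealis vs Ficto_vulgaris: 10
  Calli_alba vs Junco_rubra: 9
  Calli_alba vs Ficto_vulgaris: 9
  Junco_rubra vs Ficto_vulgaris: 10
The smallest is 3, between Eremo_elegans and Calli_alba.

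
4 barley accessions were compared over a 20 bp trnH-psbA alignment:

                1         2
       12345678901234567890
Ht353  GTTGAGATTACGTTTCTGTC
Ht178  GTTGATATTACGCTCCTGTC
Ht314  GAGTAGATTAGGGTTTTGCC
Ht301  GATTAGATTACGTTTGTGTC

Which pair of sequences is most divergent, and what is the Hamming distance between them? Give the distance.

9

Pairwise Hamming distances:
  Ht353 vs Ht178: 3
  Ht353 vs Ht314: 7
  Ht353 vs Ht301: 3
  Ht178 vs Ht314: 9
  Ht178 vs Ht301: 6
  Ht314 vs Ht301: 5
The largest is 9, between Ht178 and Ht314.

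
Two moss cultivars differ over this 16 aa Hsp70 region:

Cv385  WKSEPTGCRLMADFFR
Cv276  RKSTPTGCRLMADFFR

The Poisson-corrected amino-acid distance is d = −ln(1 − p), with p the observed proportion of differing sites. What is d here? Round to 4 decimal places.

0.1335

Differing sites — 1:W/R; 4:E/T.
p = 2/16 = 0.125000.
d = −ln(1 − 0.125000) = −ln(0.875000) = 0.1335.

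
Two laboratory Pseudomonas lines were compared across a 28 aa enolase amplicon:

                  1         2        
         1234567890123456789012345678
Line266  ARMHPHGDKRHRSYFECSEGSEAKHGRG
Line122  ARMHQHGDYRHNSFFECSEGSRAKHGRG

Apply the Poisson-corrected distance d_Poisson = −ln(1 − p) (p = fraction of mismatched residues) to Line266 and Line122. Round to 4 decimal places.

The sequences differ at positions 5 (P/Q), 9 (K/Y), 12 (R/N), 14 (Y/F), 22 (E/R).
p = 5/28 = 0.178571.
d = −ln(1 − 0.178571) = −ln(0.821429) = 0.1967.

0.1967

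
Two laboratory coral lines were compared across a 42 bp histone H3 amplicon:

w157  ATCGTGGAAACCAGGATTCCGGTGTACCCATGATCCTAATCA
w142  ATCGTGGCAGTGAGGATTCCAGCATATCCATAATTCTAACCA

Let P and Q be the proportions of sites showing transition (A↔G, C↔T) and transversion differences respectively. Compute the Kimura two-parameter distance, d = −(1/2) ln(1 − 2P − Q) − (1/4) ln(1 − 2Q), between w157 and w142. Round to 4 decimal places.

The sequences differ at positions 8 (A/C, transversion), 10 (A/G, transition), 11 (C/T, transition), 12 (C/G, transversion), 21 (G/A, transition), 23 (T/C, transition), 24 (G/A, transition), 27 (C/T, transition), 32 (G/A, transition), 35 (C/T, transition), 40 (T/C, transition).
Of the 11 differences, 9 transitions and 2 transversions over 42 sites: P = 9/42 = 0.214286, Q = 2/42 = 0.047619.
d = −0.5·ln(0.523809) − 0.25·ln(0.904762) = −0.5·(-0.646628) − 0.25·(-0.100083) = 0.3483.

0.3483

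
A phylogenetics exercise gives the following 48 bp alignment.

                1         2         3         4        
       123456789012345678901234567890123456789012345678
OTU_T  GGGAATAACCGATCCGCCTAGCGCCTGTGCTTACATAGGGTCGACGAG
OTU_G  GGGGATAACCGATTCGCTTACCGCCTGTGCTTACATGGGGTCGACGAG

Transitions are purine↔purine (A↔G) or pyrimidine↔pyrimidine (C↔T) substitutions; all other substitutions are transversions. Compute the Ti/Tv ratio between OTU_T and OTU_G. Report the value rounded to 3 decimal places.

The sequences differ at positions 4 (A/G, transition), 14 (C/T, transition), 18 (C/T, transition), 21 (G/C, transversion), 37 (A/G, transition).
Of the 5 differences, 4 transitions and 1 transversion, so Ti/Tv = 4/1 = 4.000.

4.000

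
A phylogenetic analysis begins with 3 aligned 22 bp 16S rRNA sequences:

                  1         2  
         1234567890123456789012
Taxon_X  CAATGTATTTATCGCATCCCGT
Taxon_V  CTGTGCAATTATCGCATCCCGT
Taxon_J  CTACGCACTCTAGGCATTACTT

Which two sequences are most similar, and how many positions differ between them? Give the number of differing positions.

Pairwise Hamming distances:
  Taxon_X vs Taxon_V: 4
  Taxon_X vs Taxon_J: 11
  Taxon_V vs Taxon_J: 10
The smallest is 4, between Taxon_X and Taxon_V.

4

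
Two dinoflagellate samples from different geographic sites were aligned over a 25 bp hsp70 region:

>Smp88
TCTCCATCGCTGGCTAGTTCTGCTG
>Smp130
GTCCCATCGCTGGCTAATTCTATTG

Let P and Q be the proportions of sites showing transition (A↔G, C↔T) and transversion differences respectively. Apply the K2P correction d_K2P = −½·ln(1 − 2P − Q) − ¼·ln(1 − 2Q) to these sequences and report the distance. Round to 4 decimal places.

Mismatches occur at site 1 (T/G, transversion), site 2 (C/T, transition), site 3 (T/C, transition), site 17 (G/A, transition), site 22 (G/A, transition), site 23 (C/T, transition).
Of the 6 differences, 5 transitions and 1 transversion over 25 sites: P = 5/25 = 0.200000, Q = 1/25 = 0.040000.
d = −0.5·ln(0.560000) − 0.25·ln(0.920000) = −0.5·(-0.579818) − 0.25·(-0.083382) = 0.3108.

0.3108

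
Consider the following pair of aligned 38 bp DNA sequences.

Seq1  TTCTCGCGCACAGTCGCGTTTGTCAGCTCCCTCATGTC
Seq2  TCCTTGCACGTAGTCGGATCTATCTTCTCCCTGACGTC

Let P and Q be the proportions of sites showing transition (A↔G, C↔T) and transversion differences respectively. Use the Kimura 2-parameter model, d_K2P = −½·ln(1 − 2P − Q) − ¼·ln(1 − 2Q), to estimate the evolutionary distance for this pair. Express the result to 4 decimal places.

Mismatches occur at site 2 (T/C, transition), site 5 (C/T, transition), site 8 (G/A, transition), site 10 (A/G, transition), site 11 (C/T, transition), site 17 (C/G, transversion), site 18 (G/A, transition), site 20 (T/C, transition), site 22 (G/A, transition), site 25 (A/T, transversion), site 26 (G/T, transversion), site 33 (C/G, transversion), site 35 (T/C, transition).
Of the 13 differences, 9 transitions and 4 transversions over 38 sites: P = 9/38 = 0.236842, Q = 4/38 = 0.105263.
d = −0.5·ln(0.421053) − 0.25·ln(0.789474) = −0.5·(-0.864997) − 0.25·(-0.236388) = 0.4916.

0.4916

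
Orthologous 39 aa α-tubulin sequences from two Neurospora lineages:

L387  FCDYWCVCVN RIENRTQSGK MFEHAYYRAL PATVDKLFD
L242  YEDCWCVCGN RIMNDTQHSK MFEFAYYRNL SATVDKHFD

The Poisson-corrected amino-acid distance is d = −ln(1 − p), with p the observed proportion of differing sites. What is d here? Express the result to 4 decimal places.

0.3677

Differing sites — 1:F/Y; 2:C/E; 4:Y/C; 9:V/G; 13:E/M; 15:R/D; 18:S/H; 19:G/S; 24:H/F; 29:A/N; 31:P/S; 37:L/H.
p = 12/39 = 0.307692.
d = −ln(1 − 0.307692) = −ln(0.692308) = 0.3677.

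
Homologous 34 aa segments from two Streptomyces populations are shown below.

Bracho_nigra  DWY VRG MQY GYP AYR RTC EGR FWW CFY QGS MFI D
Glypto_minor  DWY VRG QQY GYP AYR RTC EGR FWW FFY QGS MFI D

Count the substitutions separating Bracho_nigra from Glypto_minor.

The sequences differ at positions 7 (M/Q), 25 (C/F).
That gives 2 mismatches out of 34 aligned sites, so the Hamming distance is 2.

2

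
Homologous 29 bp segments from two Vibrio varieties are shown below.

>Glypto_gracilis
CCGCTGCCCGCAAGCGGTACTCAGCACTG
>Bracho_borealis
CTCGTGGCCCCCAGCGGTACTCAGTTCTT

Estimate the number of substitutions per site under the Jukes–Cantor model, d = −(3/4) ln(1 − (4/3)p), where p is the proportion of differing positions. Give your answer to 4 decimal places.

0.4006

Differing sites — 2:C/T; 3:G/C; 4:C/G; 7:C/G; 10:G/C; 12:A/C; 25:C/T; 26:A/T; 29:G/T.
p = 9/29 = 0.310345.
d = −0.75 · ln(1 − (4/3)·0.310345) = −0.75 · ln(0.586207) = −0.75 · (-0.534082) = 0.4006.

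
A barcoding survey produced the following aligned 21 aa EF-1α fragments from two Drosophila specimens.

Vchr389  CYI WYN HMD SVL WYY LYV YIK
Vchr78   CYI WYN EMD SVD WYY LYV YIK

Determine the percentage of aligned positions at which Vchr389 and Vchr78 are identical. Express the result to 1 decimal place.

90.5%

Differing sites — 7:H/E; 12:L/D.
19 of the 21 sites match, so the percent identity is 19/21 × 100 = 90.5%.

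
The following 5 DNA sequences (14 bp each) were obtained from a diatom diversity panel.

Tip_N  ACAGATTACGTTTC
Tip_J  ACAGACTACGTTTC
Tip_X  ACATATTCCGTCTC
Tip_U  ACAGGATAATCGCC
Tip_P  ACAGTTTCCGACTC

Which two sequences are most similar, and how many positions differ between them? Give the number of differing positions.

1

Pairwise Hamming distances:
  Tip_N vs Tip_J: 1
  Tip_N vs Tip_X: 3
  Tip_N vs Tip_U: 7
  Tip_N vs Tip_P: 4
  Tip_J vs Tip_X: 4
  Tip_J vs Tip_U: 7
  Tip_J vs Tip_P: 5
  Tip_X vs Tip_U: 9
  Tip_X vs Tip_P: 3
  Tip_U vs Tip_P: 8
The smallest is 1, between Tip_N and Tip_J.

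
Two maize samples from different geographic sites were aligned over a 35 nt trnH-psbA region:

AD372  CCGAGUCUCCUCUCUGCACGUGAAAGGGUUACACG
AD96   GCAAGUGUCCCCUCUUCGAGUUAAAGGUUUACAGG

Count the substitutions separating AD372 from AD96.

Mismatches occur at site 1 (C/G), site 3 (G/A), site 7 (C/G), site 11 (U/C), site 16 (G/U), site 18 (A/G), site 19 (C/A), site 22 (G/U), site 28 (G/U), site 34 (C/G).
That gives 10 mismatches out of 35 aligned sites, so the Hamming distance is 10.

10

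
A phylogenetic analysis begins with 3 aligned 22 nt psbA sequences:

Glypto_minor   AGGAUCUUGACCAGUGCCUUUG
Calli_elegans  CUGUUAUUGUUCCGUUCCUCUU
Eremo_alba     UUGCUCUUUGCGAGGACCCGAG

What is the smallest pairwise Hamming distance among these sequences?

10

Pairwise Hamming distances:
  Glypto_minor vs Calli_elegans: 10
  Glypto_minor vs Eremo_alba: 11
  Calli_elegans vs Eremo_alba: 14
The smallest is 10, between Glypto_minor and Calli_elegans.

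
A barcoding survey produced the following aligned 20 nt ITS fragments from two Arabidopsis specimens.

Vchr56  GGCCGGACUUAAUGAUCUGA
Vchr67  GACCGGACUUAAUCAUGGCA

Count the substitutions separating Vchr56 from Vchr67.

5

Differing sites — 2:G/A; 14:G/C; 17:C/G; 18:U/G; 19:G/C.
That gives 5 mismatches out of 20 aligned sites, so the Hamming distance is 5.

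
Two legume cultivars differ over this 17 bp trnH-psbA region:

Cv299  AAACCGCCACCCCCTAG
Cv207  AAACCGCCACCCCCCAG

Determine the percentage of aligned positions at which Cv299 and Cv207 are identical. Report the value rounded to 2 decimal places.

94.12%

The sequences differ at position 15 (T/C).
16 of the 17 sites match, so the percent identity is 16/17 × 100 = 94.12%.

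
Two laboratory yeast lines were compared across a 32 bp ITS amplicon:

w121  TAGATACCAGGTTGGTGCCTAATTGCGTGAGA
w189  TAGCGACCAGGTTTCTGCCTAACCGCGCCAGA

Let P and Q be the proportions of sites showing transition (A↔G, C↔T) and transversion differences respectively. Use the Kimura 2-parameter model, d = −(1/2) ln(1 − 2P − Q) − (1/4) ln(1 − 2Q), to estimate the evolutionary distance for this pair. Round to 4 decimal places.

Differing sites — 4:A/C (Tv); 5:T/G (Tv); 14:G/T (Tv); 15:G/C (Tv); 23:T/C (Ti); 24:T/C (Ti); 28:T/C (Ti); 29:G/C (Tv).
Of the 8 differences, 3 transitions and 5 transversions over 32 sites: P = 3/32 = 0.093750, Q = 5/32 = 0.156250.
d = −0.5·ln(0.656250) − 0.25·ln(0.687500) = −0.5·(-0.421213) − 0.25·(-0.374693) = 0.3043.

0.3043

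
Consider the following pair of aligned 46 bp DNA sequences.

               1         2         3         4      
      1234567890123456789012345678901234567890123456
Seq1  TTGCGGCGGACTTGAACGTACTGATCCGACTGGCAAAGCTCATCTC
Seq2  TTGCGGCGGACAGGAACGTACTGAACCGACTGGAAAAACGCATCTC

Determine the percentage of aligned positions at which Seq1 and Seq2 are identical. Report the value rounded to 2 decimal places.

Mismatches occur at site 12 (T/A), site 13 (T/G), site 25 (T/A), site 34 (C/A), site 38 (G/A), site 40 (T/G).
40 of the 46 sites match, so the percent identity is 40/46 × 100 = 86.96%.

86.96%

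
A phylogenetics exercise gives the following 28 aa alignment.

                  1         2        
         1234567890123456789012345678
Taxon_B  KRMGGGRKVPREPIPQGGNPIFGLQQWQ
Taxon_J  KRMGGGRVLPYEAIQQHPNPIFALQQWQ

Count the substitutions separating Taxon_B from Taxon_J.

8

The sequences differ at positions 8 (K/V), 9 (V/L), 11 (R/Y), 13 (P/A), 15 (P/Q), 17 (G/H), 18 (G/P), 23 (G/A).
That gives 8 mismatches out of 28 aligned sites, so the Hamming distance is 8.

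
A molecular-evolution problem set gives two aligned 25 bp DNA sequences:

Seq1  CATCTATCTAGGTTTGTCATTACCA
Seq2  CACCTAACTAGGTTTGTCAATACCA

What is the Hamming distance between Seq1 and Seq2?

3

Mismatches occur at site 3 (T→C), site 7 (T→A), site 20 (T→A).
That gives 3 mismatches out of 25 aligned sites, so the Hamming distance is 3.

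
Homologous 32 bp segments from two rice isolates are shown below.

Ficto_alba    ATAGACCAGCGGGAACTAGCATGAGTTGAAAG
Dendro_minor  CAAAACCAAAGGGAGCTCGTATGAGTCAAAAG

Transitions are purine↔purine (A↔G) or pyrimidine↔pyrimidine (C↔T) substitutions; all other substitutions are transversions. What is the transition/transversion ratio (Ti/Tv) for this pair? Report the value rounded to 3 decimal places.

1.500

Mismatches occur at site 1 (A↔C, transversion), site 2 (T↔A, transversion), site 4 (G↔A, transition), site 9 (G↔A, transition), site 10 (C↔A, transversion), site 15 (A↔G, transition), site 18 (A↔C, transversion), site 20 (C↔T, transition), site 27 (T↔C, transition), site 28 (G↔A, transition).
Of the 10 differences, 6 transitions and 4 transversions, so Ti/Tv = 6/4 = 1.500.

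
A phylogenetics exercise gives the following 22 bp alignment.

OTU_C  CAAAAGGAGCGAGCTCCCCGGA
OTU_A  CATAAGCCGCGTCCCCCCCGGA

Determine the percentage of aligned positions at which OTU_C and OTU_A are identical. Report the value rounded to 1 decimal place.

72.7%

Differing sites — 3:A/T; 7:G/C; 8:A/C; 12:A/T; 13:G/C; 15:T/C.
16 of the 22 sites match, so the percent identity is 16/22 × 100 = 72.7%.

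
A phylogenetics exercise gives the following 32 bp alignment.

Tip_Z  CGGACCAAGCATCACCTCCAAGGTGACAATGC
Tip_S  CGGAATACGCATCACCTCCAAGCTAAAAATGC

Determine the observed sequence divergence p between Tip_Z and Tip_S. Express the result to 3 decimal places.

0.188

Mismatches occur at site 5 (C↔A), site 6 (C↔T), site 8 (A↔C), site 23 (G↔C), site 25 (G↔A), site 27 (C↔A).
There are 6 differences over 32 sites, so p = 6/32 = 0.188.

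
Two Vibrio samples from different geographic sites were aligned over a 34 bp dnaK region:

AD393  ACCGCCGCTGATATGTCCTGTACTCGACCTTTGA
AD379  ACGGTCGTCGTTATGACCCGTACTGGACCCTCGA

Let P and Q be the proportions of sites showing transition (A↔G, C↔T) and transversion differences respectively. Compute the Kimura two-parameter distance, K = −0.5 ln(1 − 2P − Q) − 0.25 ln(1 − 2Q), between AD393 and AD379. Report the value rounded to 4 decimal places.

0.3851

Differing sites — 3:C/G (Tv); 5:C/T (Ti); 8:C/T (Ti); 9:T/C (Ti); 11:A/T (Tv); 16:T/A (Tv); 19:T/C (Ti); 25:C/G (Tv); 30:T/C (Ti); 32:T/C (Ti).
Of the 10 differences, 6 transitions and 4 transversions over 34 sites: P = 6/34 = 0.176471, Q = 4/34 = 0.117647.
d = −0.5·ln(0.529411) − 0.25·ln(0.764706) = −0.5·(-0.635990) − 0.25·(-0.268264) = 0.3851.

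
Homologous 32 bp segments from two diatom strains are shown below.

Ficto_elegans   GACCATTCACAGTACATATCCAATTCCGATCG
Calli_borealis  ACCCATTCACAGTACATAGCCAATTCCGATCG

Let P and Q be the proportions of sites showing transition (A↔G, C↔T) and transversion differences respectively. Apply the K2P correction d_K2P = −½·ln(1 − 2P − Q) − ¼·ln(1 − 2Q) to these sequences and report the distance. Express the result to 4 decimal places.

0.1001

The sequences differ at positions 1 (G/A, transition), 2 (A/C, transversion), 19 (T/G, transversion).
Of the 3 differences, 1 transition and 2 transversions over 32 sites: P = 1/32 = 0.031250, Q = 2/32 = 0.062500.
d = −0.5·ln(0.875000) − 0.25·ln(0.875000) = −0.5·(-0.133531) − 0.25·(-0.133531) = 0.1001.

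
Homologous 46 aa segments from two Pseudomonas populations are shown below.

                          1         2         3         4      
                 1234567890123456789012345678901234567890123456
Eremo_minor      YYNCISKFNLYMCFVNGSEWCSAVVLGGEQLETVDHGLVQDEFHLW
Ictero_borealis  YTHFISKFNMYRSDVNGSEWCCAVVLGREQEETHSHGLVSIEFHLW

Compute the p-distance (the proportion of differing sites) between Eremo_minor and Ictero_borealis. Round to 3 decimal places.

0.304

Mismatches occur at site 2 (Y→T), site 3 (N→H), site 4 (C→F), site 10 (L→M), site 12 (M→R), site 13 (C→S), site 14 (F→D), site 22 (S→C), site 28 (G→R), site 31 (L→E), site 34 (V→H), site 35 (D→S), site 40 (Q→S), site 41 (D→I).
There are 14 differences over 46 sites, so p = 14/46 = 0.304.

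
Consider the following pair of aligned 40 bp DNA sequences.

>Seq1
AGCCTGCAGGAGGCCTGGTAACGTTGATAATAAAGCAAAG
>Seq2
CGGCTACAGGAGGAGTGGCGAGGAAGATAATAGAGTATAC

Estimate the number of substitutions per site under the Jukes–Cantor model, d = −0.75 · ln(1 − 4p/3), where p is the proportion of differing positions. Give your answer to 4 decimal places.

0.4715

Mismatches occur at site 1 (A→C), site 3 (C→G), site 6 (G→A), site 14 (C→A), site 15 (C→G), site 19 (T→C), site 20 (A→G), site 22 (C→G), site 24 (T→A), site 25 (T→A), site 33 (A→G), site 36 (C→T), site 38 (A→T), site 40 (G→C).
p = 14/40 = 0.350000.
d = −0.75 · ln(1 − (4/3)·0.350000) = −0.75 · ln(0.533333) = −0.75 · (-0.628609) = 0.4715.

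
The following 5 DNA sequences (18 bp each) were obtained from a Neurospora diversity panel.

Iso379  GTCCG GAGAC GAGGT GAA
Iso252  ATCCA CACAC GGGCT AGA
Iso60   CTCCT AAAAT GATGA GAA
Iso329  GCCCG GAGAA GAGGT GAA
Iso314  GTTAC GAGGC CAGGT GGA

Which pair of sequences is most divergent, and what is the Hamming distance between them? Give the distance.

12

Pairwise Hamming distances:
  Iso379 vs Iso252: 8
  Iso379 vs Iso60: 7
  Iso379 vs Iso329: 2
  Iso379 vs Iso314: 6
  Iso252 vs Iso60: 11
  Iso252 vs Iso329: 10
  Iso252 vs Iso314: 11
  Iso60 vs Iso329: 8
  Iso60 vs Iso314: 12
  Iso329 vs Iso314: 8
The largest is 12, between Iso60 and Iso314.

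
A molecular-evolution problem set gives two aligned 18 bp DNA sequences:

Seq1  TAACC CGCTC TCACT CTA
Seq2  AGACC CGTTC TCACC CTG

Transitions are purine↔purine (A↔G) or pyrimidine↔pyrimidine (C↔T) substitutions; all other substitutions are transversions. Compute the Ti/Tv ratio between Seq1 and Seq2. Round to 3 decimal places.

4.000

The sequences differ at positions 1 (T/A, transversion), 2 (A/G, transition), 8 (C/T, transition), 15 (T/C, transition), 18 (A/G, transition).
Of the 5 differences, 4 transitions and 1 transversion, so Ti/Tv = 4/1 = 4.000.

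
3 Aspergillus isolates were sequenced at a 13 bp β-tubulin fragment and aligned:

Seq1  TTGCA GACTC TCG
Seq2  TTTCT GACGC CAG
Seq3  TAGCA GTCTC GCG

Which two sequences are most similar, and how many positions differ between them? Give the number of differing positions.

Pairwise Hamming distances:
  Seq1 vs Seq2: 5
  Seq1 vs Seq3: 3
  Seq2 vs Seq3: 7
The smallest is 3, between Seq1 and Seq3.

3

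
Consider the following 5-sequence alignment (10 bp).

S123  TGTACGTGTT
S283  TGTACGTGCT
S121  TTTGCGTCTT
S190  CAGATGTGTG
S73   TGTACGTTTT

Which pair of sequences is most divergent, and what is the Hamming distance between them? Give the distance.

7

Pairwise Hamming distances:
  S123 vs S283: 1
  S123 vs S121: 3
  S123 vs S190: 5
  S123 vs S73: 1
  S283 vs S121: 4
  S283 vs S190: 6
  S283 vs S73: 2
  S121 vs S190: 7
  S121 vs S73: 3
  S190 vs S73: 6
The largest is 7, between S121 and S190.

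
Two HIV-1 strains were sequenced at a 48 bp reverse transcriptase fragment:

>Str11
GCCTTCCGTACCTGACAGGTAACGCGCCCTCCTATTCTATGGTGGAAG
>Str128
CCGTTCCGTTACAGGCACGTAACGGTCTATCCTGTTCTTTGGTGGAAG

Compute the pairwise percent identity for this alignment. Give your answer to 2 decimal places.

The sequences differ at positions 1 (G/C), 3 (C/G), 10 (A/T), 11 (C/A), 13 (T/A), 15 (A/G), 18 (G/C), 25 (C/G), 26 (G/T), 28 (C/T), 29 (C/A), 34 (A/G), 39 (A/T).
35 of the 48 sites match, so the percent identity is 35/48 × 100 = 72.92%.

72.92%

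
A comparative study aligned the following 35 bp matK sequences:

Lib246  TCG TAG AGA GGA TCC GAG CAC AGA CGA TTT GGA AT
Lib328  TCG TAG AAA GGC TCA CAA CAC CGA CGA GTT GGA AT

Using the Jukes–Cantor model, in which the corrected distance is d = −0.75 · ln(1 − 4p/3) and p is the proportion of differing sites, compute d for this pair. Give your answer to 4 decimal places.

Differing sites — 8:G/A; 12:A/C; 15:C/A; 16:G/C; 18:G/A; 22:A/C; 28:T/G.
p = 7/35 = 0.200000.
d = −0.75 · ln(1 − (4/3)·0.200000) = −0.75 · ln(0.733333) = −0.75 · (-0.310155) = 0.2326.

0.2326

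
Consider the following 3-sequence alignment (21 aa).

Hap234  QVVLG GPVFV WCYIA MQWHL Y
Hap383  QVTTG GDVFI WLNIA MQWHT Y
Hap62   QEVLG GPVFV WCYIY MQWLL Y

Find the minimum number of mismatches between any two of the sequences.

Pairwise Hamming distances:
  Hap234 vs Hap383: 7
  Hap234 vs Hap62: 3
  Hap383 vs Hap62: 10
The smallest is 3, between Hap234 and Hap62.

3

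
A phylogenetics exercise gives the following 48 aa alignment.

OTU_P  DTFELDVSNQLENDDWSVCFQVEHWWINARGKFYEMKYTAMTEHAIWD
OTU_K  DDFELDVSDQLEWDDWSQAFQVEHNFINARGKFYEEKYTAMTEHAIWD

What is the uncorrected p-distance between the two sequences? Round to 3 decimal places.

Mismatches occur at site 2 (T/D), site 9 (N/D), site 13 (N/W), site 18 (V/Q), site 19 (C/A), site 25 (W/N), site 26 (W/F), site 36 (M/E).
There are 8 differences over 48 sites, so p = 8/48 = 0.167.

0.167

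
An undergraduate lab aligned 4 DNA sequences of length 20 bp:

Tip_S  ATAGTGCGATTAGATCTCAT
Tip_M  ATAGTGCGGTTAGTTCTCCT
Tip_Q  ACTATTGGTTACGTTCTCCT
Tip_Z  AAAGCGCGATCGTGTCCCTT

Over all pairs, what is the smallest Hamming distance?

3

Pairwise Hamming distances:
  Tip_S vs Tip_M: 3
  Tip_S vs Tip_Q: 10
  Tip_S vs Tip_Z: 8
  Tip_M vs Tip_Q: 8
  Tip_M vs Tip_Z: 9
  Tip_Q vs Tip_Z: 13
The smallest is 3, between Tip_S and Tip_M.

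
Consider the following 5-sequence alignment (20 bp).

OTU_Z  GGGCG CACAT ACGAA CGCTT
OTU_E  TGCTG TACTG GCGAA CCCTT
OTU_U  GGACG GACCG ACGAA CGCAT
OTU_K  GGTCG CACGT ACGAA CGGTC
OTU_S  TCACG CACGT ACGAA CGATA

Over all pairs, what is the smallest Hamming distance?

4

Pairwise Hamming distances:
  OTU_Z vs OTU_E: 8
  OTU_Z vs OTU_U: 5
  OTU_Z vs OTU_K: 4
  OTU_Z vs OTU_S: 6
  OTU_E vs OTU_U: 8
  OTU_E vs OTU_K: 10
  OTU_E vs OTU_S: 10
  OTU_U vs OTU_K: 7
  OTU_U vs OTU_S: 8
  OTU_K vs OTU_S: 5
The smallest is 4, between OTU_Z and OTU_K.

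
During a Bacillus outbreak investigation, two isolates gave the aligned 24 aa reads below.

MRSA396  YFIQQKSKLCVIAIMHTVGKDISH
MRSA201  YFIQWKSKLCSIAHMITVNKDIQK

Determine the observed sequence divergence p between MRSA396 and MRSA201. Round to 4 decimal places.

0.2917

The sequences differ at positions 5 (Q/W), 11 (V/S), 14 (I/H), 16 (H/I), 19 (G/N), 23 (S/Q), 24 (H/K).
There are 7 differences over 24 sites, so p = 7/24 = 0.2917.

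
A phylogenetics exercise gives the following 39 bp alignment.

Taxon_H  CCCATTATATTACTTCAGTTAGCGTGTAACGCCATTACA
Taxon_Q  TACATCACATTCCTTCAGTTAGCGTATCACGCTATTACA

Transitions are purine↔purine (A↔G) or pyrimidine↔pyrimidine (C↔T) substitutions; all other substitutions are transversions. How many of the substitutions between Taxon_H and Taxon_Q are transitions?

5

Differing sites — 1:C/T (Ti); 2:C/A (Tv); 6:T/C (Ti); 8:T/C (Ti); 12:A/C (Tv); 26:G/A (Ti); 28:A/C (Tv); 33:C/T (Ti).
Of the 8 differences, 5 transitions and 3 transversions, so the answer is 5.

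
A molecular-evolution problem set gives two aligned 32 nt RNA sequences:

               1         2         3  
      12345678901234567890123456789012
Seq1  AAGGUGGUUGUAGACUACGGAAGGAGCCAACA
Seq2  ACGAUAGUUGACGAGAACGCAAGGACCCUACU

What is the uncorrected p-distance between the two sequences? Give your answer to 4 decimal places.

0.3438

Mismatches occur at site 2 (A→C), site 4 (G→A), site 6 (G→A), site 11 (U→A), site 12 (A→C), site 15 (C→G), site 16 (U→A), site 20 (G→C), site 26 (G→C), site 29 (A→U), site 32 (A→U).
There are 11 differences over 32 sites, so p = 11/32 = 0.3438.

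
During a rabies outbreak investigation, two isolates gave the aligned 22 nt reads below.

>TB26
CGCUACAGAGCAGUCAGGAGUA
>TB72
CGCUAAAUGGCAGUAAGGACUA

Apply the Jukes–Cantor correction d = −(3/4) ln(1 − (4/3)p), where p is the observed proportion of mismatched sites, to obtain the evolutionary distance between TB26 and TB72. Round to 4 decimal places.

0.2708

Differing sites — 6:C/A; 8:G/U; 9:A/G; 15:C/A; 20:G/C.
p = 5/22 = 0.227273.
d = −0.75 · ln(1 − (4/3)·0.227273) = −0.75 · ln(0.696969) = −0.75 · (-0.361014) = 0.2708.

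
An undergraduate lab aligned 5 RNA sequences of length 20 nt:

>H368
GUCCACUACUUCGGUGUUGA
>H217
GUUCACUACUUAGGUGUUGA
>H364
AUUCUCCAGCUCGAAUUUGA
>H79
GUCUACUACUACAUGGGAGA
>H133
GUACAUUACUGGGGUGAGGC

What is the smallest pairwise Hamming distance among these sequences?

2

Pairwise Hamming distances:
  H368 vs H217: 2
  H368 vs H364: 9
  H368 vs H79: 7
  H368 vs H133: 7
  H217 vs H364: 9
  H217 vs H79: 9
  H217 vs H133: 7
  H364 vs H79: 14
  H364 vs H133: 15
  H79 vs H133: 11
The smallest is 2, between H368 and H217.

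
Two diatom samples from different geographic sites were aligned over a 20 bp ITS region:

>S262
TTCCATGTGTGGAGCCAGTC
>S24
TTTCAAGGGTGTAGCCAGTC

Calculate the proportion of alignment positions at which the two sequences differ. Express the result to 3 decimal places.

Mismatches occur at site 3 (C↔T), site 6 (T↔A), site 8 (T↔G), site 12 (G↔T).
There are 4 differences over 20 sites, so p = 4/20 = 0.200.

0.200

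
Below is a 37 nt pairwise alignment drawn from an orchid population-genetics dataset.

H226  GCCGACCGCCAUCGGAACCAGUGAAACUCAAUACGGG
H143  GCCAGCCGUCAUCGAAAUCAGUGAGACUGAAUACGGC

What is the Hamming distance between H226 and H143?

8

Differing sites — 4:G/A; 5:A/G; 9:C/U; 15:G/A; 18:C/U; 25:A/G; 29:C/G; 37:G/C.
That gives 8 mismatches out of 37 aligned sites, so the Hamming distance is 8.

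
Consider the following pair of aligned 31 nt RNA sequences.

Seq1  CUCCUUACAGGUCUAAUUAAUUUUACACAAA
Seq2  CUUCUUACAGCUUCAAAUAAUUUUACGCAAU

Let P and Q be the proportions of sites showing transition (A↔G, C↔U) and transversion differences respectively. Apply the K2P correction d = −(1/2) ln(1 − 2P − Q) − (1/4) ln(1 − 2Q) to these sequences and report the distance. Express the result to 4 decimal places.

0.2729

Differing sites — 3:C/U (Ti); 11:G/C (Tv); 13:C/U (Ti); 14:U/C (Ti); 17:U/A (Tv); 27:A/G (Ti); 31:A/U (Tv).
Of the 7 differences, 4 transitions and 3 transversions over 31 sites: P = 4/31 = 0.129032, Q = 3/31 = 0.096774.
d = −0.5·ln(0.645162) − 0.25·ln(0.806452) = −0.5·(-0.438254) − 0.25·(-0.215111) = 0.2729.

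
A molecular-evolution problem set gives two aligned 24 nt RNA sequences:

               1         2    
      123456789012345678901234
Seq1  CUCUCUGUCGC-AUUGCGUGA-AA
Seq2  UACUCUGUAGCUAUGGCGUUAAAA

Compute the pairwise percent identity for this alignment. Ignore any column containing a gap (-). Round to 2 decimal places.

Excluding the 2 gap columns leaves 22 comparable sites.
The sequences differ at positions 1 (C/U), 2 (U/A), 9 (C/A), 15 (U/G), 20 (G/U).
17 of the 22 comparable sites match, so the percent identity is 17/22 × 100 = 77.27%.

77.27%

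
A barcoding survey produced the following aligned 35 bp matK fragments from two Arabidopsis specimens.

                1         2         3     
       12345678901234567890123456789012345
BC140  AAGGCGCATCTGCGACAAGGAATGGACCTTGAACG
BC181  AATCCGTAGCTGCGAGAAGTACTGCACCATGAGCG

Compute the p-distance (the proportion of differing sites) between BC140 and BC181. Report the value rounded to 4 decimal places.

0.2857

The sequences differ at positions 3 (G/T), 4 (G/C), 7 (C/T), 9 (T/G), 16 (C/G), 20 (G/T), 22 (A/C), 25 (G/C), 29 (T/A), 33 (A/G).
There are 10 differences over 35 sites, so p = 10/35 = 0.2857.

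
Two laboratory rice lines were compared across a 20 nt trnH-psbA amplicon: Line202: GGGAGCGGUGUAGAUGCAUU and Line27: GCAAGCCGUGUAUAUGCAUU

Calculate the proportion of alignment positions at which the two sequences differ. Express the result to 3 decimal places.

Differing sites — 2:G/C; 3:G/A; 7:G/C; 13:G/U.
There are 4 differences over 20 sites, so p = 4/20 = 0.200.

0.200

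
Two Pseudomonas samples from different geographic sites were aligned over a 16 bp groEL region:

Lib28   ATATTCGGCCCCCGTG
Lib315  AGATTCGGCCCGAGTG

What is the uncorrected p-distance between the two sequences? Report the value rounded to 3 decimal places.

0.188

Differing sites — 2:T/G; 12:C/G; 13:C/A.
There are 3 differences over 16 sites, so p = 3/16 = 0.188.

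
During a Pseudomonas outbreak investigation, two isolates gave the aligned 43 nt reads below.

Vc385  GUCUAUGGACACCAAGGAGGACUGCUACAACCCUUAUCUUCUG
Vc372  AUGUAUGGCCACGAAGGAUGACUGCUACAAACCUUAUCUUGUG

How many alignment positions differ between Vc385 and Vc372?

7

The sequences differ at positions 1 (G/A), 3 (C/G), 9 (A/C), 13 (C/G), 19 (G/U), 31 (C/A), 41 (C/G).
That gives 7 mismatches out of 43 aligned sites, so the Hamming distance is 7.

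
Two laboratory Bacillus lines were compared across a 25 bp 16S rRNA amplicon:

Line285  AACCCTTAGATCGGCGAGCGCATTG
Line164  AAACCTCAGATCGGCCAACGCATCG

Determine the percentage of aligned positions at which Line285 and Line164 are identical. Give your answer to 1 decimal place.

Differing sites — 3:C/A; 7:T/C; 16:G/C; 18:G/A; 24:T/C.
20 of the 25 sites match, so the percent identity is 20/25 × 100 = 80.0%.

80.0%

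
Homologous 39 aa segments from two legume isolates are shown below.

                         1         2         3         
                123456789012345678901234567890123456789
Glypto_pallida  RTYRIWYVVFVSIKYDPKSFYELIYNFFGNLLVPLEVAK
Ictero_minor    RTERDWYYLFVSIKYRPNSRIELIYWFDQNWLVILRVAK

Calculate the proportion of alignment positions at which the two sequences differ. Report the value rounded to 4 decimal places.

The sequences differ at positions 3 (Y/E), 5 (I/D), 8 (V/Y), 9 (V/L), 16 (D/R), 18 (K/N), 20 (F/R), 21 (Y/I), 26 (N/W), 28 (F/D), 29 (G/Q), 31 (L/W), 34 (P/I), 36 (E/R).
There are 14 differences over 39 sites, so p = 14/39 = 0.3590.

0.3590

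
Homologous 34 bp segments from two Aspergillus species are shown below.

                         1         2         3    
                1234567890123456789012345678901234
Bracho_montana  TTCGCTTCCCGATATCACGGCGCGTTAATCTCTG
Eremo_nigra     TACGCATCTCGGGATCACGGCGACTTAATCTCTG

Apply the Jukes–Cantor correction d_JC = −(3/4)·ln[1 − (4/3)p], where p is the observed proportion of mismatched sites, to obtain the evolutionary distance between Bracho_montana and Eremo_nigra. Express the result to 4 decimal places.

Differing sites — 2:T/A; 6:T/A; 9:C/T; 12:A/G; 13:T/G; 23:C/A; 24:G/C.
p = 7/34 = 0.205882.
d = −0.75 · ln(1 − (4/3)·0.205882) = −0.75 · ln(0.725491) = −0.75 · (-0.320907) = 0.2407.

0.2407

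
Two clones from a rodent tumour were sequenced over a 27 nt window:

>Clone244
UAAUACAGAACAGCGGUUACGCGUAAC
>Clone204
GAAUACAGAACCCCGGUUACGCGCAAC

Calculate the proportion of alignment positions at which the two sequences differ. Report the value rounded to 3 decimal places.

0.148

The sequences differ at positions 1 (U/G), 12 (A/C), 13 (G/C), 24 (U/C).
There are 4 differences over 27 sites, so p = 4/27 = 0.148.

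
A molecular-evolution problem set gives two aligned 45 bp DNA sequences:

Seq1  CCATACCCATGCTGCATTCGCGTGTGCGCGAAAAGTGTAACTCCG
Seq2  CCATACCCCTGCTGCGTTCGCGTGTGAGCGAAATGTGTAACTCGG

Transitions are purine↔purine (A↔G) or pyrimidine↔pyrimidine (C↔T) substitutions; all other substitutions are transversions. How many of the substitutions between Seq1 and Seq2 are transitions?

1

Differing sites — 9:A/C (Tv); 16:A/G (Ti); 27:C/A (Tv); 34:A/T (Tv); 44:C/G (Tv).
Of the 5 differences, 1 transition and 4 transversions, so the answer is 1.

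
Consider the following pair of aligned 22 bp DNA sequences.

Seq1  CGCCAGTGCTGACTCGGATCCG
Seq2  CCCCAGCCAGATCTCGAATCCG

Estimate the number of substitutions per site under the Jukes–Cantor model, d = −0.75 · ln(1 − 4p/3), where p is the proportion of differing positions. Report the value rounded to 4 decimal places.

0.4975

The sequences differ at positions 2 (G/C), 7 (T/C), 8 (G/C), 9 (C/A), 10 (T/G), 11 (G/A), 12 (A/T), 17 (G/A).
p = 8/22 = 0.363636.
d = −0.75 · ln(1 − (4/3)·0.363636) = −0.75 · ln(0.515152) = −0.75 · (-0.663293) = 0.4975.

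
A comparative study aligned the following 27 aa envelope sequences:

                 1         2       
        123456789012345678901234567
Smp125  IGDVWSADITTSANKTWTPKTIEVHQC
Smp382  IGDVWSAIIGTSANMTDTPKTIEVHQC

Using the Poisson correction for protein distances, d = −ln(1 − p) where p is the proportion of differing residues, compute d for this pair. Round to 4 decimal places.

0.1603

Differing sites — 8:D/I; 10:T/G; 15:K/M; 17:W/D.
p = 4/27 = 0.148148.
d = −ln(1 − 0.148148) = −ln(0.851852) = 0.1603.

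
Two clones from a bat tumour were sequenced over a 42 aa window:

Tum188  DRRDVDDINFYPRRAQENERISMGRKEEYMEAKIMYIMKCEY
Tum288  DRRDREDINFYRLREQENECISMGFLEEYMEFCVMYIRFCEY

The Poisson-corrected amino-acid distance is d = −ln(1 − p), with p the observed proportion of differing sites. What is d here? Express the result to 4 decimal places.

Differing sites — 5:V/R; 6:D/E; 12:P/R; 13:R/L; 15:A/E; 20:R/C; 25:R/F; 26:K/L; 32:A/F; 33:K/C; 34:I/V; 38:M/R; 39:K/F.
p = 13/42 = 0.309524.
d = −ln(1 − 0.309524) = −ln(0.690476) = 0.3704.

0.3704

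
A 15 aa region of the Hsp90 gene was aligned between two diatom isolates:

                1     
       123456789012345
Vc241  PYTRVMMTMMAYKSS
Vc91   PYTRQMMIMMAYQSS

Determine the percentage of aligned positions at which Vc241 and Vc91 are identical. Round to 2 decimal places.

Differing sites — 5:V/Q; 8:T/I; 13:K/Q.
12 of the 15 sites match, so the percent identity is 12/15 × 100 = 80.00%.

80.00%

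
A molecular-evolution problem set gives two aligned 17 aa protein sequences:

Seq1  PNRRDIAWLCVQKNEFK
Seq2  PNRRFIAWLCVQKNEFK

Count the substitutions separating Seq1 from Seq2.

The sequences differ at position 5 (D/F).
That gives 1 mismatch out of 17 aligned sites, so the Hamming distance is 1.

1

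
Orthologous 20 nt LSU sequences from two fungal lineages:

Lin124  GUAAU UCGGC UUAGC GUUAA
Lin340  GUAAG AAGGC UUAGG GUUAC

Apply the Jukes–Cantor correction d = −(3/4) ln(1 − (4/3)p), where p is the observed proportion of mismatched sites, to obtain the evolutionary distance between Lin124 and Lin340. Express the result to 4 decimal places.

0.3041

The sequences differ at positions 5 (U/G), 6 (U/A), 7 (C/A), 15 (C/G), 20 (A/C).
p = 5/20 = 0.250000.
d = −0.75 · ln(1 − (4/3)·0.250000) = −0.75 · ln(0.666667) = −0.75 · (-0.405465) = 0.3041.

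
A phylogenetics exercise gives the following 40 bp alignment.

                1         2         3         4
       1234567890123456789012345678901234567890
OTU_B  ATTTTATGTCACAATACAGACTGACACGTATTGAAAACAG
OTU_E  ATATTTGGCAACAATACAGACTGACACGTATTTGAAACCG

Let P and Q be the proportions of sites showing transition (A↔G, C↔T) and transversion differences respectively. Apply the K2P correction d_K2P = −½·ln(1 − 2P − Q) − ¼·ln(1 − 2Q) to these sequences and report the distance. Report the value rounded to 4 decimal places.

Differing sites — 3:T/A (Tv); 6:A/T (Tv); 7:T/G (Tv); 9:T/C (Ti); 10:C/A (Tv); 33:G/T (Tv); 34:A/G (Ti); 39:A/C (Tv).
Of the 8 differences, 2 transitions and 6 transversions over 40 sites: P = 2/40 = 0.050000, Q = 6/40 = 0.150000.
d = −0.5·ln(0.750000) − 0.25·ln(0.700000) = −0.5·(-0.287682) − 0.25·(-0.356675) = 0.2330.

0.2330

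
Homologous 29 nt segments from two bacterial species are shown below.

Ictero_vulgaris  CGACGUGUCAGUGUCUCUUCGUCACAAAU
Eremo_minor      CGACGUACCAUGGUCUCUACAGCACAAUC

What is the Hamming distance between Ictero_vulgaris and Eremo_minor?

The sequences differ at positions 7 (G/A), 8 (U/C), 11 (G/U), 12 (U/G), 19 (U/A), 21 (G/A), 22 (U/G), 28 (A/U), 29 (U/C).
That gives 9 mismatches out of 29 aligned sites, so the Hamming distance is 9.

9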